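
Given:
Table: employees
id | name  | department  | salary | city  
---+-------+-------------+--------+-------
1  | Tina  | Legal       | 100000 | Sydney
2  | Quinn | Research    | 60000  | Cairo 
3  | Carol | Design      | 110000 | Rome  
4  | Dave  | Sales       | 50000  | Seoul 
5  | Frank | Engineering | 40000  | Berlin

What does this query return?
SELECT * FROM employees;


SELECT * returns all 5 rows with all columns

5 rows:
1, Tina, Legal, 100000, Sydney
2, Quinn, Research, 60000, Cairo
3, Carol, Design, 110000, Rome
4, Dave, Sales, 50000, Seoul
5, Frank, Engineering, 40000, Berlin


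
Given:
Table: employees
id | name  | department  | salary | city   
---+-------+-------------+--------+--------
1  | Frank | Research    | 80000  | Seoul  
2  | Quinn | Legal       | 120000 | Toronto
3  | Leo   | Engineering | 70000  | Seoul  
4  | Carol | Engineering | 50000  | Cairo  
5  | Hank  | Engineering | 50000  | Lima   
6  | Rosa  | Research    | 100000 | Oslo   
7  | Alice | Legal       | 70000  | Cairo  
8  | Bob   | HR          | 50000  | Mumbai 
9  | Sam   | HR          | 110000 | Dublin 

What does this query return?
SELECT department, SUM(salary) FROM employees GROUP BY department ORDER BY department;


Summing salary within each department:
  Engineering: 70000 + 50000 + 50000 = 170000
  HR: 50000 + 110000 = 160000
  Legal: 120000 + 70000 = 190000
  Research: 80000 + 100000 = 180000


4 groups:
Engineering, 170000
HR, 160000
Legal, 190000
Research, 180000


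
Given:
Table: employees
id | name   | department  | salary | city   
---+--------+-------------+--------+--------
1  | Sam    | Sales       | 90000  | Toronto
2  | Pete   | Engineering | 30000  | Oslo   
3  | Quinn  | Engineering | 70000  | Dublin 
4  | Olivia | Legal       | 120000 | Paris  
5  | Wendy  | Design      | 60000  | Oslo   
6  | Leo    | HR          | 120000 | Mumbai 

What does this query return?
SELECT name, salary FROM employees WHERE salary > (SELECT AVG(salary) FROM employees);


Subquery: AVG(salary) = 81666.67
Filtering: salary > 81666.67
  Sam (90000) -> MATCH
  Olivia (120000) -> MATCH
  Leo (120000) -> MATCH


3 rows:
Sam, 90000
Olivia, 120000
Leo, 120000


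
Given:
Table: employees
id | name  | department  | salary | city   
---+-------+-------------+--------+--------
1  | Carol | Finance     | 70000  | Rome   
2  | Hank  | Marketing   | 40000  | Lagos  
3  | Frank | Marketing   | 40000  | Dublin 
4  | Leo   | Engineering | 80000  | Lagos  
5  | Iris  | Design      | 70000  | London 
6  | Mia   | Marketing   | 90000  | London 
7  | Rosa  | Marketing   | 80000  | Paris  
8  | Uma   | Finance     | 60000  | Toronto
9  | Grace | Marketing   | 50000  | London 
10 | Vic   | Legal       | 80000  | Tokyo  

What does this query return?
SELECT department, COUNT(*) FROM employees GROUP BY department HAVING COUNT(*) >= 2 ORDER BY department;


Groups with count >= 2:
  Finance: 2 -> PASS
  Marketing: 5 -> PASS
  Design: 1 -> filtered out
  Engineering: 1 -> filtered out
  Legal: 1 -> filtered out


2 groups:
Finance, 2
Marketing, 5


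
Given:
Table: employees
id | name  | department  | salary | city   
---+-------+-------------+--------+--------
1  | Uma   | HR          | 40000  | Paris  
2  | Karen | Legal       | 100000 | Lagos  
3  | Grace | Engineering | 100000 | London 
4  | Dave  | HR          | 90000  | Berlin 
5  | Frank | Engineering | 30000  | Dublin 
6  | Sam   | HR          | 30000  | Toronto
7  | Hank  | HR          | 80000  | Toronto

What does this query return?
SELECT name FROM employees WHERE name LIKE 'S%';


LIKE 'S%' matches names starting with 'S'
Matching: 1

1 rows:
Sam


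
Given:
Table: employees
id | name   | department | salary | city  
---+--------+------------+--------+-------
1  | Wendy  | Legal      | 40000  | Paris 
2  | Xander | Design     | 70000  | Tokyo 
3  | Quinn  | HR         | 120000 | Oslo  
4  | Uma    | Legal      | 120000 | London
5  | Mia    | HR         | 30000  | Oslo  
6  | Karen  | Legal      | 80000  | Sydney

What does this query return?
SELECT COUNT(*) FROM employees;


COUNT(*) counts all rows

6


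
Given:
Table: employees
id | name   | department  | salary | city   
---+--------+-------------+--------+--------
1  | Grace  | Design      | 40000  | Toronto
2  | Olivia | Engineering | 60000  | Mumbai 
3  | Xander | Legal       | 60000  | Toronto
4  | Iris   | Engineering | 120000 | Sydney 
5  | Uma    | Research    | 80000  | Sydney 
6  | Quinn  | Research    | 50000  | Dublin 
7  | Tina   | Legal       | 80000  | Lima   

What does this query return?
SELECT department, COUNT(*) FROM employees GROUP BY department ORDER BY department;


Assigning each row to its department group:
  Grace -> Design
  Olivia -> Engineering
  Xander -> Legal
  Iris -> Engineering
  Uma -> Research
  Quinn -> Research
  Tina -> Legal


4 groups:
Design, 1
Engineering, 2
Legal, 2
Research, 2


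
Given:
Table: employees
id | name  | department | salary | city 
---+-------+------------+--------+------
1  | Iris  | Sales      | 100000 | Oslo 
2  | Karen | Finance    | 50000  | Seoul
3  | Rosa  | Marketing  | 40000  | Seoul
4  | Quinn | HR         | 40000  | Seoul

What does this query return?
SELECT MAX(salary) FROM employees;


Salaries: 100000, 50000, 40000, 40000
MAX = 100000

100000


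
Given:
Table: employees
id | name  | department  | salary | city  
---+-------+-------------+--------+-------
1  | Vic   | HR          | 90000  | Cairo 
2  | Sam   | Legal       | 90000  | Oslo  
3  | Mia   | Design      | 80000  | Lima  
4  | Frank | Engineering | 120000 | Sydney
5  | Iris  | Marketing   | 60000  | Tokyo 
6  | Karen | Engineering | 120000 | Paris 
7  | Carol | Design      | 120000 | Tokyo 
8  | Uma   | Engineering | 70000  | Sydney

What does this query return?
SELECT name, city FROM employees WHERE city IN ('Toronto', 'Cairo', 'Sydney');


Filtering: city IN ('Toronto', 'Cairo', 'Sydney')
Matching: 3 rows

3 rows:
Vic, Cairo
Frank, Sydney
Uma, Sydney


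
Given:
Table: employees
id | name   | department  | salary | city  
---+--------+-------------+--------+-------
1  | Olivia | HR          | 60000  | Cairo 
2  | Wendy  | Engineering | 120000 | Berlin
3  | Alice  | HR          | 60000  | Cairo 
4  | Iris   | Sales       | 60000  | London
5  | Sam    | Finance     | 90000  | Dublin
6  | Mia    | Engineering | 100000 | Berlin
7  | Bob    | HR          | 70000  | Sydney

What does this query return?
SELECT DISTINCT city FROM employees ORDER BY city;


All 'city' values (row order): Cairo, Berlin, Cairo, London, Dublin, Berlin, Sydney
Removing duplicates leaves 5 unique value(s).

5 values:
Berlin
Cairo
Dublin
London
Sydney


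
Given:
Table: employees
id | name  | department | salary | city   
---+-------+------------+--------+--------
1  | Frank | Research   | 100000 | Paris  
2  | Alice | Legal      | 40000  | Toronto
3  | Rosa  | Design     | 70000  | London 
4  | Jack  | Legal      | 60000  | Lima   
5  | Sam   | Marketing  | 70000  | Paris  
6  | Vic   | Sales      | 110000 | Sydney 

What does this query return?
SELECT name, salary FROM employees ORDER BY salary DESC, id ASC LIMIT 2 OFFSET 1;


Sort by salary DESC (id ASC tiebreak), then skip 1 and take 2
Rows 2 through 3

2 rows:
Frank, 100000
Rosa, 70000


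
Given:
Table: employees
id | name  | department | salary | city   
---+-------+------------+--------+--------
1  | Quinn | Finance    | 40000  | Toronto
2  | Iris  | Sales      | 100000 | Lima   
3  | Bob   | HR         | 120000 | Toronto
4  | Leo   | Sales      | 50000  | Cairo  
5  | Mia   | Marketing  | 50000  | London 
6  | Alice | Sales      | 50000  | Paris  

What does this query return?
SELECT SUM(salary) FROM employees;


SUM(salary) = 40000 + 100000 + 120000 + 50000 + 50000 + 50000 = 410000

410000


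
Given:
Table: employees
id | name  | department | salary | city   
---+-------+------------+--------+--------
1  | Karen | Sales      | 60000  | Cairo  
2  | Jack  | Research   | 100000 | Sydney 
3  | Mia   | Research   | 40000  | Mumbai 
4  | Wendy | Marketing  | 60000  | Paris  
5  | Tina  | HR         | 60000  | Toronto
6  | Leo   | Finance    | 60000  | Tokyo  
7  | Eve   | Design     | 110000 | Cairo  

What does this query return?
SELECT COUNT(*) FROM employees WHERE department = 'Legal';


Counting rows where department = 'Legal'


0


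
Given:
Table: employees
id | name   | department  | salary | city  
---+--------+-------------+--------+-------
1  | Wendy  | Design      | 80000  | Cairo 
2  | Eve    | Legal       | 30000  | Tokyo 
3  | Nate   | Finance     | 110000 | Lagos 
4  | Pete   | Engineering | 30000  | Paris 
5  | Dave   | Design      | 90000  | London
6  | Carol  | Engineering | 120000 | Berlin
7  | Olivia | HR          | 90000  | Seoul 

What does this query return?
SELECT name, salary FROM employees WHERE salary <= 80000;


Filtering: salary <= 80000
Matching: 3 rows

3 rows:
Wendy, 80000
Eve, 30000
Pete, 30000


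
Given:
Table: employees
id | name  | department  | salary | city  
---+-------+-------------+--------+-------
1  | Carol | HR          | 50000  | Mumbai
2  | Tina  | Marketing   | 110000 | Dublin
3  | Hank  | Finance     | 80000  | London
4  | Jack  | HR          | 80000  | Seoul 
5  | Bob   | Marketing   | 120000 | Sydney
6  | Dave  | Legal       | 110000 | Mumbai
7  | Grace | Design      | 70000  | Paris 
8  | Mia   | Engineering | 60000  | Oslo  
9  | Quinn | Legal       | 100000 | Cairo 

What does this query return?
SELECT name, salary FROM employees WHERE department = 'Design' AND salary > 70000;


Filtering: department = 'Design' AND salary > 70000
Matching: 0 rows

Empty result set (0 rows)


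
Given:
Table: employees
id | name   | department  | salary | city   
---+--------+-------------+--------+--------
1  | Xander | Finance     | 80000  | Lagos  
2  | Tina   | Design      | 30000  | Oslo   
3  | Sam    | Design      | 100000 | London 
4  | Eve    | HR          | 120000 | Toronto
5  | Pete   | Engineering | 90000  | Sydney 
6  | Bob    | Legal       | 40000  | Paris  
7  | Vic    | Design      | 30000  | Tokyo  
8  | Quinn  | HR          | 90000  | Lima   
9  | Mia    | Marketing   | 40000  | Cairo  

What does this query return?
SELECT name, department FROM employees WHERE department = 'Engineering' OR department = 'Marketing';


Filtering: department = 'Engineering' OR 'Marketing'
Matching: 2 rows

2 rows:
Pete, Engineering
Mia, Marketing


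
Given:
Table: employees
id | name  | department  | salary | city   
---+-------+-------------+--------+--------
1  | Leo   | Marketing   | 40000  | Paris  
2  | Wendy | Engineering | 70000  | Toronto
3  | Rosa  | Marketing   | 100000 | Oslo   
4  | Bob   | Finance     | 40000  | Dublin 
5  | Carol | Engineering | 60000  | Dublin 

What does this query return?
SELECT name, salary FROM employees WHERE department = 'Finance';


Filtering: department = 'Finance'
Matching rows: 1

1 rows:
Bob, 40000


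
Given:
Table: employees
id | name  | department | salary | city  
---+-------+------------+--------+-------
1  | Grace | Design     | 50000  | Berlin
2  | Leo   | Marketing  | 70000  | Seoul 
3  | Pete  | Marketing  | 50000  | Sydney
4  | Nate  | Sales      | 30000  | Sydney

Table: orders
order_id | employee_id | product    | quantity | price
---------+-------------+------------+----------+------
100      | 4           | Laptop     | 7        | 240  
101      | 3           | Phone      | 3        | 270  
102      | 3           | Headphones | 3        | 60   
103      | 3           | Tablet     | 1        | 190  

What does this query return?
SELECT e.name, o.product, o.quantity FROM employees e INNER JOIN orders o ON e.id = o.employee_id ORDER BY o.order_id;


Joining employees.id = orders.employee_id:
  employee Nate (id=4) -> order Laptop
  employee Pete (id=3) -> order Phone
  employee Pete (id=3) -> order Headphones
  employee Pete (id=3) -> order Tablet


4 rows:
Nate, Laptop, 7
Pete, Phone, 3
Pete, Headphones, 3
Pete, Tablet, 1


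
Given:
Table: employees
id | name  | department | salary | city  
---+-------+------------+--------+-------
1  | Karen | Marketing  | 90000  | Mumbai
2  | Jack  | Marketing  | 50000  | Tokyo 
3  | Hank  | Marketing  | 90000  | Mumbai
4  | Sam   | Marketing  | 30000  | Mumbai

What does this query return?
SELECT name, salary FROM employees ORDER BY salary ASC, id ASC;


Sorting by salary ASC, then id ASC for ties

4 rows:
Sam, 30000
Jack, 50000
Karen, 90000
Hank, 90000


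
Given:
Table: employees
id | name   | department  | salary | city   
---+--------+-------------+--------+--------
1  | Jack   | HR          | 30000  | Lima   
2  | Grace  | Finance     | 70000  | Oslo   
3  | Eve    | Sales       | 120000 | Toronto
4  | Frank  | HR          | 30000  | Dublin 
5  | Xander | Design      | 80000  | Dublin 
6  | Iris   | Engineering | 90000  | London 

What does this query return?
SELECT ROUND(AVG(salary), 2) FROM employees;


SUM(salary) = 420000
COUNT = 6
ROUND(AVG, 2) = ROUND(420000 / 6, 2) = 70000.0

70000.0


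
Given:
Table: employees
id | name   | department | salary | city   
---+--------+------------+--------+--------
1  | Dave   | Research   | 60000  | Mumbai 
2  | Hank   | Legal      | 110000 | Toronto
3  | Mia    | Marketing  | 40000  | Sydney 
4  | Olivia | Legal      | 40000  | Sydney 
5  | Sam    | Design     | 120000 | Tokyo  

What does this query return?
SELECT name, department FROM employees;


Projecting columns: name, department

5 rows:
Dave, Research
Hank, Legal
Mia, Marketing
Olivia, Legal
Sam, Design


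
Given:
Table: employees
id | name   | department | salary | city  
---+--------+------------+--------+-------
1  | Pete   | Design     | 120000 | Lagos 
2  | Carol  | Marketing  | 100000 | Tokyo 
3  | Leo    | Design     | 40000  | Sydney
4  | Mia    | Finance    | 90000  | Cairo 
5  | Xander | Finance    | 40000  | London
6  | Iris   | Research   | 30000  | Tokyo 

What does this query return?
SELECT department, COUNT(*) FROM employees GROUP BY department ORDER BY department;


Assigning each row to its department group:
  Pete -> Design
  Carol -> Marketing
  Leo -> Design
  Mia -> Finance
  Xander -> Finance
  Iris -> Research


4 groups:
Design, 2
Finance, 2
Marketing, 1
Research, 1


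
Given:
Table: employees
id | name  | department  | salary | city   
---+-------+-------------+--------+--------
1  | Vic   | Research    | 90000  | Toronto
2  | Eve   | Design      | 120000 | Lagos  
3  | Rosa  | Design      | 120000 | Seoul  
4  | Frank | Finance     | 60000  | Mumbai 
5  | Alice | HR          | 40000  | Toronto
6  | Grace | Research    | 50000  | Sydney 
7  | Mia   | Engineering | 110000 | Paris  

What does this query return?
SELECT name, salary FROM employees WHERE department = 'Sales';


Filtering: department = 'Sales'
Matching rows: 0

Empty result set (0 rows)


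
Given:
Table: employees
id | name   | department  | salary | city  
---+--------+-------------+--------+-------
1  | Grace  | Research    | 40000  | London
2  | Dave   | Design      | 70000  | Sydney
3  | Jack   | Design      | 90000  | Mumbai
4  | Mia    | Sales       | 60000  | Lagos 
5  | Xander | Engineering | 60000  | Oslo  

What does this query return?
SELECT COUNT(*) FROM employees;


COUNT(*) counts all rows

5


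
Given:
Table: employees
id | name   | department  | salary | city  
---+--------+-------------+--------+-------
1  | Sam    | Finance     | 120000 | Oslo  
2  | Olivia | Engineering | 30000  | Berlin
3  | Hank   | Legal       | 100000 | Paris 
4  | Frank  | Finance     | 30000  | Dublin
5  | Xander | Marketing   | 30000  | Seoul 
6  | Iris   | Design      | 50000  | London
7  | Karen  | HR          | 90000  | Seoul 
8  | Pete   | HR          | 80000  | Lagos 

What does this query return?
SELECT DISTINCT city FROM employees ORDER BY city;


All 'city' values (row order): Oslo, Berlin, Paris, Dublin, Seoul, London, Seoul, Lagos
Removing duplicates leaves 7 unique value(s).

7 values:
Berlin
Dublin
Lagos
London
Oslo
Paris
Seoul


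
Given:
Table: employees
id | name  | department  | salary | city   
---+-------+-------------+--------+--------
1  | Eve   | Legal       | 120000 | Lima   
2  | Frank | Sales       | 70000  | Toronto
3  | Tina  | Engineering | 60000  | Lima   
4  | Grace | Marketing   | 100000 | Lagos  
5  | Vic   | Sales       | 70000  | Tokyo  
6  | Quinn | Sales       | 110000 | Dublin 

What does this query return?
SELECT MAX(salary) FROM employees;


Salaries: 120000, 70000, 60000, 100000, 70000, 110000
MAX = 120000

120000


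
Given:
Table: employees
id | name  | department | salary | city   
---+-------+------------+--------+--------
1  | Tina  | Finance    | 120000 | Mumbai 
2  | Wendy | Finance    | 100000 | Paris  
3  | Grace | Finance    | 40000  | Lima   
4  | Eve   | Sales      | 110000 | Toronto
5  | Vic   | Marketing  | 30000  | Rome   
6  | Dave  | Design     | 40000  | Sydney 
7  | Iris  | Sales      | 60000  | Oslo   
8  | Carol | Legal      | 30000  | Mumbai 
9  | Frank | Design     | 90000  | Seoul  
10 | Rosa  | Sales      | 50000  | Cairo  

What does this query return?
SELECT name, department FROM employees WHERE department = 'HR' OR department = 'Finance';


Filtering: department = 'HR' OR 'Finance'
Matching: 3 rows

3 rows:
Tina, Finance
Wendy, Finance
Grace, Finance


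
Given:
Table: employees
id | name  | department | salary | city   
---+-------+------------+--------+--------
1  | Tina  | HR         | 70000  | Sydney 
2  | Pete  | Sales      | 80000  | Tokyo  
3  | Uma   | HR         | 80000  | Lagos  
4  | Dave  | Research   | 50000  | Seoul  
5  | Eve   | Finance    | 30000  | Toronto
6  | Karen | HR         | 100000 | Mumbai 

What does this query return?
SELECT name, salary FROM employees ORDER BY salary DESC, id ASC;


Sorting by salary DESC, then id ASC for ties

6 rows:
Karen, 100000
Pete, 80000
Uma, 80000
Tina, 70000
Dave, 50000
Eve, 30000


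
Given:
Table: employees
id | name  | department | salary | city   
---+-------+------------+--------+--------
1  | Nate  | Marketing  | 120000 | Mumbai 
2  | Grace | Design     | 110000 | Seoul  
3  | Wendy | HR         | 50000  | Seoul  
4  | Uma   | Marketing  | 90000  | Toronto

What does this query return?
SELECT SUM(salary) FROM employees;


SUM(salary) = 120000 + 110000 + 50000 + 90000 = 370000

370000


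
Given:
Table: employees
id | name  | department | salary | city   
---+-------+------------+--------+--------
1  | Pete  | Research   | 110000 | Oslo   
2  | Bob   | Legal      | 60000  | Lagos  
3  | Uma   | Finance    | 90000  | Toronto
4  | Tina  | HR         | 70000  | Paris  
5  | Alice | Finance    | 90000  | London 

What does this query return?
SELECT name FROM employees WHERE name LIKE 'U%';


LIKE 'U%' matches names starting with 'U'
Matching: 1

1 rows:
Uma


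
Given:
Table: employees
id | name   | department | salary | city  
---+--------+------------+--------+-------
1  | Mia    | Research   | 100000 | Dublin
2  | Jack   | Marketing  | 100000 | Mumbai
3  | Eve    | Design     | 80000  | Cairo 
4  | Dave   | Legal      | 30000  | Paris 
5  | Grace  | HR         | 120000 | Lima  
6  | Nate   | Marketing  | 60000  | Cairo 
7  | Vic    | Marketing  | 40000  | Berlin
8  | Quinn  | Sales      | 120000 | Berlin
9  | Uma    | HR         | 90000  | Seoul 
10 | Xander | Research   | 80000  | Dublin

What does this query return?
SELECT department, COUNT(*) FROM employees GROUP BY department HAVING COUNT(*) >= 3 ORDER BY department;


Groups with count >= 3:
  Marketing: 3 -> PASS
  Design: 1 -> filtered out
  HR: 2 -> filtered out
  Legal: 1 -> filtered out
  Research: 2 -> filtered out
  Sales: 1 -> filtered out


1 groups:
Marketing, 3


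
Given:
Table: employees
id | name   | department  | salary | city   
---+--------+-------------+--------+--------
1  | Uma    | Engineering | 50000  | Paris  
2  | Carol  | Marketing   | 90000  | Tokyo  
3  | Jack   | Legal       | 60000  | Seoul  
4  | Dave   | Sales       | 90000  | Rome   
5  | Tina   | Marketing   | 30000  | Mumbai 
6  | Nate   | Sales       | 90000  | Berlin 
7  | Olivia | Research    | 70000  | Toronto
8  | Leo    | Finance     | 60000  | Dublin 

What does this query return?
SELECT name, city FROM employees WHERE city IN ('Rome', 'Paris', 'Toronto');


Filtering: city IN ('Rome', 'Paris', 'Toronto')
Matching: 3 rows

3 rows:
Uma, Paris
Dave, Rome
Olivia, Toronto


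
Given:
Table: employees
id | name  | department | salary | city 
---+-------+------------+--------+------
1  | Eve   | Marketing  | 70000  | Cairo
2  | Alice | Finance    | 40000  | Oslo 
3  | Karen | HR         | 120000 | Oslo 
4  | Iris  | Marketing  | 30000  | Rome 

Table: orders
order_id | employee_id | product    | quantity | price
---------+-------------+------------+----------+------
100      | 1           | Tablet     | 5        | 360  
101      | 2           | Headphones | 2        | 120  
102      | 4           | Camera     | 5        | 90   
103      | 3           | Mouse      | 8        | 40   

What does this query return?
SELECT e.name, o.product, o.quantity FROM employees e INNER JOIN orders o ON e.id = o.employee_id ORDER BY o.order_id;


Joining employees.id = orders.employee_id:
  employee Eve (id=1) -> order Tablet
  employee Alice (id=2) -> order Headphones
  employee Iris (id=4) -> order Camera
  employee Karen (id=3) -> order Mouse


4 rows:
Eve, Tablet, 5
Alice, Headphones, 2
Iris, Camera, 5
Karen, Mouse, 8


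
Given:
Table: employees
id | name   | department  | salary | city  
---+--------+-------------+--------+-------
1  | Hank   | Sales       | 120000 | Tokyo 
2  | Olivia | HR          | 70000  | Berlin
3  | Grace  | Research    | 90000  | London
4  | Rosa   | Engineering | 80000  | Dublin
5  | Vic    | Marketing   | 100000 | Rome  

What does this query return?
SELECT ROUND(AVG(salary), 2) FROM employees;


SUM(salary) = 460000
COUNT = 5
ROUND(AVG, 2) = ROUND(460000 / 5, 2) = 92000.0

92000.0


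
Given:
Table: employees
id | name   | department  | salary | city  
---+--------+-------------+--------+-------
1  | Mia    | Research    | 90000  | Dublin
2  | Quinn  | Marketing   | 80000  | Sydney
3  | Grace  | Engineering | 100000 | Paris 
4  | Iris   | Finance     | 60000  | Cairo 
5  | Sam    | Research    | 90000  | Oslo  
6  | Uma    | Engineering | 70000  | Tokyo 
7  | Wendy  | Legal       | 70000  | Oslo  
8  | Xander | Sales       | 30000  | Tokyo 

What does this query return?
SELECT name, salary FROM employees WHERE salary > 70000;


Filtering: salary > 70000
Matching: 4 rows

4 rows:
Mia, 90000
Quinn, 80000
Grace, 100000
Sam, 90000


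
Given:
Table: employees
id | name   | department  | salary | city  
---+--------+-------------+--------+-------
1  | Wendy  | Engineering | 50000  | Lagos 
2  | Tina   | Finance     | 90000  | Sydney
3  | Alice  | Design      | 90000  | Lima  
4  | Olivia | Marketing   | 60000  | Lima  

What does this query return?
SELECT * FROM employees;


SELECT * returns all 4 rows with all columns

4 rows:
1, Wendy, Engineering, 50000, Lagos
2, Tina, Finance, 90000, Sydney
3, Alice, Design, 90000, Lima
4, Olivia, Marketing, 60000, Lima


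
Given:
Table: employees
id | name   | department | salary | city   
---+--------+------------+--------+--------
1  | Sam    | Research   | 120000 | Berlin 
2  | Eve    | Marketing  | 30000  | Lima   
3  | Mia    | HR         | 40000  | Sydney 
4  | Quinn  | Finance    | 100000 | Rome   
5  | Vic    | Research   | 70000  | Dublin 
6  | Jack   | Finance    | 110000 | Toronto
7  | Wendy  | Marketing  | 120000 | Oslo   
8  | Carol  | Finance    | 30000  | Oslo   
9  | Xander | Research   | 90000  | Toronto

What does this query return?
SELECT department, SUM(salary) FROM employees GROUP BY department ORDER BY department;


Summing salary within each department:
  Finance: 100000 + 110000 + 30000 = 240000
  HR: 40000 = 40000
  Marketing: 30000 + 120000 = 150000
  Research: 120000 + 70000 + 90000 = 280000


4 groups:
Finance, 240000
HR, 40000
Marketing, 150000
Research, 280000


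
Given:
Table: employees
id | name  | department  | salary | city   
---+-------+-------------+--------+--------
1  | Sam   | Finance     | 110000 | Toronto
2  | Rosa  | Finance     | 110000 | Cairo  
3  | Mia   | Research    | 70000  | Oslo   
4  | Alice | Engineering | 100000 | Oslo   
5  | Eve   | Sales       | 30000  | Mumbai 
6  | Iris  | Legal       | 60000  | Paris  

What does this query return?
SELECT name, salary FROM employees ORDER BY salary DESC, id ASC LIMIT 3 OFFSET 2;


Sort by salary DESC (id ASC tiebreak), then skip 2 and take 3
Rows 3 through 5

3 rows:
Alice, 100000
Mia, 70000
Iris, 60000


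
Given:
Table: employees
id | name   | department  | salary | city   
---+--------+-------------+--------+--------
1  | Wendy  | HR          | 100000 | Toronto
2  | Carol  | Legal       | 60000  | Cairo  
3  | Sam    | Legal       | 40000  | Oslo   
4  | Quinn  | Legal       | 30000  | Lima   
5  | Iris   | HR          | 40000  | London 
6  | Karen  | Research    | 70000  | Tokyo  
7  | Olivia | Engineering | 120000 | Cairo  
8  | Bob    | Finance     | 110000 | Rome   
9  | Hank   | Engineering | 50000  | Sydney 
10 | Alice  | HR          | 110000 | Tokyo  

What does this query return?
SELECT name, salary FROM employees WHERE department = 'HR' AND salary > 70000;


Filtering: department = 'HR' AND salary > 70000
Matching: 2 rows

2 rows:
Wendy, 100000
Alice, 110000


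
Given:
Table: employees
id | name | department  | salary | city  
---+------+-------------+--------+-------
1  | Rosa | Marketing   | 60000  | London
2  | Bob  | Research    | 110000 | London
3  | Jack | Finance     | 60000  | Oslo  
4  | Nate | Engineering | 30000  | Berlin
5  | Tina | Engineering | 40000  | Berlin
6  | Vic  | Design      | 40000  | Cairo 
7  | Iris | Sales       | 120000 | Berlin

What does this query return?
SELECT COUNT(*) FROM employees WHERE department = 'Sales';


Counting rows where department = 'Sales'
  Iris -> MATCH


1


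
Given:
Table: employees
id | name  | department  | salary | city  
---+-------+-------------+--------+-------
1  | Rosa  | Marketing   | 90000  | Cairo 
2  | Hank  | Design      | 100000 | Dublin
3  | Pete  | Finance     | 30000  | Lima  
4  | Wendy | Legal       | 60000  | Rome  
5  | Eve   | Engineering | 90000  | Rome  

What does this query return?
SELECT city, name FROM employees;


Projecting columns: city, name

5 rows:
Cairo, Rosa
Dublin, Hank
Lima, Pete
Rome, Wendy
Rome, Eve


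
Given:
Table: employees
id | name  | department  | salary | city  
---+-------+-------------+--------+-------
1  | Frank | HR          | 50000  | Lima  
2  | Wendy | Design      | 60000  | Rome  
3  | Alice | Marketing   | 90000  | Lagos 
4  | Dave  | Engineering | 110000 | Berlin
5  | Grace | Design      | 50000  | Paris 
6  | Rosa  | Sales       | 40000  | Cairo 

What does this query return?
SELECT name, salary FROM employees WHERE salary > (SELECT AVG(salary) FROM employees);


Subquery: AVG(salary) = 66666.67
Filtering: salary > 66666.67
  Alice (90000) -> MATCH
  Dave (110000) -> MATCH


2 rows:
Alice, 90000
Dave, 110000


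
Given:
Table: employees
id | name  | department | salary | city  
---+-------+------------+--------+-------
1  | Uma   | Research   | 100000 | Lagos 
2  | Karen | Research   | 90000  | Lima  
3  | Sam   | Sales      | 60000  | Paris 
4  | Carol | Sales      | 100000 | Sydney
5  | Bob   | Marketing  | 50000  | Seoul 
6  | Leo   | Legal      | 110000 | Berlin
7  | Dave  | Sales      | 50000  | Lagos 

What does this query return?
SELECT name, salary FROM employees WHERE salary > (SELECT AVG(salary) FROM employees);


Subquery: AVG(salary) = 80000.0
Filtering: salary > 80000.0
  Uma (100000) -> MATCH
  Karen (90000) -> MATCH
  Carol (100000) -> MATCH
  Leo (110000) -> MATCH


4 rows:
Uma, 100000
Karen, 90000
Carol, 100000
Leo, 110000


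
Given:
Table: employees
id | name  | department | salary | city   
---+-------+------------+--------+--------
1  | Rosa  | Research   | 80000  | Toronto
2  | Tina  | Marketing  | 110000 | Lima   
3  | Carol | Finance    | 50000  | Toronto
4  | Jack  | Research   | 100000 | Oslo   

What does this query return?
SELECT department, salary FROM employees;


Projecting columns: department, salary

4 rows:
Research, 80000
Marketing, 110000
Finance, 50000
Research, 100000


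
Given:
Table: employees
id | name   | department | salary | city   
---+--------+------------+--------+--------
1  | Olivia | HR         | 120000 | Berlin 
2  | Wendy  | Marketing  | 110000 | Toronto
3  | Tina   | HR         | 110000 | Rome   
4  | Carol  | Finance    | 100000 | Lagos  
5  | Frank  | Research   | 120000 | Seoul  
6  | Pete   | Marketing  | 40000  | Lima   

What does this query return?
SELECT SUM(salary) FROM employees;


SUM(salary) = 120000 + 110000 + 110000 + 100000 + 120000 + 40000 = 600000

600000


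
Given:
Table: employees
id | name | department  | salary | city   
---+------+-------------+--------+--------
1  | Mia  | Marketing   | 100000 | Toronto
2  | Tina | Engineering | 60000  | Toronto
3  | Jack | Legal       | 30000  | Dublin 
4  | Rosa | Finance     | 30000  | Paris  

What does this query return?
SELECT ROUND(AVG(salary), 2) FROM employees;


SUM(salary) = 220000
COUNT = 4
ROUND(AVG, 2) = ROUND(220000 / 4, 2) = 55000.0

55000.0


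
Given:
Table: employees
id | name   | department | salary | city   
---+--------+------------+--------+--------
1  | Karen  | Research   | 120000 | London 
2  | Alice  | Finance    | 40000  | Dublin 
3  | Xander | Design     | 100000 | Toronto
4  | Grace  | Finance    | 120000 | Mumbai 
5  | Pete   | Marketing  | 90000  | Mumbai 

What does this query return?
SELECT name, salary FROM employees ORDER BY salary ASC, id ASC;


Sorting by salary ASC, then id ASC for ties

5 rows:
Alice, 40000
Pete, 90000
Xander, 100000
Karen, 120000
Grace, 120000


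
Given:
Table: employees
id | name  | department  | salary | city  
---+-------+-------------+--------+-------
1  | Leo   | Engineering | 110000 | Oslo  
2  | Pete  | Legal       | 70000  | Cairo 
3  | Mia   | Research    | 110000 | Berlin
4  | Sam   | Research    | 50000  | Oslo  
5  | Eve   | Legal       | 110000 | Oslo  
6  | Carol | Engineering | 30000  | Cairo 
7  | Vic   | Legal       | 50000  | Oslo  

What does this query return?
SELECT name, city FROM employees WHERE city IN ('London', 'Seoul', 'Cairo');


Filtering: city IN ('London', 'Seoul', 'Cairo')
Matching: 2 rows

2 rows:
Pete, Cairo
Carol, Cairo


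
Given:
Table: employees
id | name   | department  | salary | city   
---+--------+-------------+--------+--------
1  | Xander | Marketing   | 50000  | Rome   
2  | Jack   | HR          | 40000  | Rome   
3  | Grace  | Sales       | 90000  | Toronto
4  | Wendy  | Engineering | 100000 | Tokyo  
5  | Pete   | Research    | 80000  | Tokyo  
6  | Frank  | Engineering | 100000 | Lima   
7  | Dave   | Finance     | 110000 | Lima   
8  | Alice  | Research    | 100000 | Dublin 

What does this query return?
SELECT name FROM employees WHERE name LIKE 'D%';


LIKE 'D%' matches names starting with 'D'
Matching: 1

1 rows:
Dave


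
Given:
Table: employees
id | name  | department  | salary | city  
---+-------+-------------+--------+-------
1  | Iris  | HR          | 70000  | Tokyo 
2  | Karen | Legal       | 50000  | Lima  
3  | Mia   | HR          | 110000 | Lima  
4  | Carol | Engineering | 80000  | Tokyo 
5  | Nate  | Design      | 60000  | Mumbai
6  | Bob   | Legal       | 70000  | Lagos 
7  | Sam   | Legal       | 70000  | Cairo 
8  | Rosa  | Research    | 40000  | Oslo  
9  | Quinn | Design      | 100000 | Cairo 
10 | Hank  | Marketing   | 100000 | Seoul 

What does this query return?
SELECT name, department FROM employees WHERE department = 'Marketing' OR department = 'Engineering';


Filtering: department = 'Marketing' OR 'Engineering'
Matching: 2 rows

2 rows:
Carol, Engineering
Hank, Marketing


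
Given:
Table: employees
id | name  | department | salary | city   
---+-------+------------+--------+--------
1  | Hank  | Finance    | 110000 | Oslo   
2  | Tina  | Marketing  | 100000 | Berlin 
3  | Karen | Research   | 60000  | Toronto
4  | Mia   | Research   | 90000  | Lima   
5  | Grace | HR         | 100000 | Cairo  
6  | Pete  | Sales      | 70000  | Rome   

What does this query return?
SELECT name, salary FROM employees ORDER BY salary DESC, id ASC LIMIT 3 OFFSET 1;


Sort by salary DESC (id ASC tiebreak), then skip 1 and take 3
Rows 2 through 4

3 rows:
Tina, 100000
Grace, 100000
Mia, 90000


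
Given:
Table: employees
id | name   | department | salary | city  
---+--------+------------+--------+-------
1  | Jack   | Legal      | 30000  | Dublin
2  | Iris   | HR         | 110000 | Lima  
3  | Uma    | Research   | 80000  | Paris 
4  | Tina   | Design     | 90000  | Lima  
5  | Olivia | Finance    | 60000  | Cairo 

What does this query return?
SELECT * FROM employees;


SELECT * returns all 5 rows with all columns

5 rows:
1, Jack, Legal, 30000, Dublin
2, Iris, HR, 110000, Lima
3, Uma, Research, 80000, Paris
4, Tina, Design, 90000, Lima
5, Olivia, Finance, 60000, Cairo


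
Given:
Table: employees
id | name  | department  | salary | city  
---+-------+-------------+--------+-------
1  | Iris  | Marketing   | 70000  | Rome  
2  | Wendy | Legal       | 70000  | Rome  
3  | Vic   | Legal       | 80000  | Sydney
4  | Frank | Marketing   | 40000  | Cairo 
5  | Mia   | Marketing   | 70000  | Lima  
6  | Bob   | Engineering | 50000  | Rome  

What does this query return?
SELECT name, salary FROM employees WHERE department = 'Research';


Filtering: department = 'Research'
Matching rows: 0

Empty result set (0 rows)


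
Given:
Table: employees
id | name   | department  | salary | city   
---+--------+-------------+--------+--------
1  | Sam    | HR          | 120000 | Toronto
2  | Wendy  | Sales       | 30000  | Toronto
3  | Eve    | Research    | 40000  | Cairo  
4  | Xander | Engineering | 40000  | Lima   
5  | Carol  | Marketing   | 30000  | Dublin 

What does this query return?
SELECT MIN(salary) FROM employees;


Salaries: 120000, 30000, 40000, 40000, 30000
MIN = 30000

30000


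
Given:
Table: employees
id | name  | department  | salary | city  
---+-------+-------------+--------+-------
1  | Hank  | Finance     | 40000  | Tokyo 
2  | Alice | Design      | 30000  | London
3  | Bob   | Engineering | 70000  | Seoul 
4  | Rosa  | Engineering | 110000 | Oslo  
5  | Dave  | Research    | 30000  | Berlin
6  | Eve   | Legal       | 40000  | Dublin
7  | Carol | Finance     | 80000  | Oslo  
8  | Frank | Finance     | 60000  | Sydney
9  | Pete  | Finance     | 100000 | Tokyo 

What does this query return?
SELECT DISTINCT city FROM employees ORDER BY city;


All 'city' values (row order): Tokyo, London, Seoul, Oslo, Berlin, Dublin, Oslo, Sydney, Tokyo
Removing duplicates leaves 7 unique value(s).

7 values:
Berlin
Dublin
London
Oslo
Seoul
Sydney
Tokyo


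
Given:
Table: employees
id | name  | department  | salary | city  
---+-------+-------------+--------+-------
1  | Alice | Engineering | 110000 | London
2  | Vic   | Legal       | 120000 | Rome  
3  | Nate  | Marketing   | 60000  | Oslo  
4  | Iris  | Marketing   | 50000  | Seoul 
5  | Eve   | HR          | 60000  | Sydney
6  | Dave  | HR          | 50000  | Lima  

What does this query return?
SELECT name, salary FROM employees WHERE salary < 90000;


Filtering: salary < 90000
Matching: 4 rows

4 rows:
Nate, 60000
Iris, 50000
Eve, 60000
Dave, 50000


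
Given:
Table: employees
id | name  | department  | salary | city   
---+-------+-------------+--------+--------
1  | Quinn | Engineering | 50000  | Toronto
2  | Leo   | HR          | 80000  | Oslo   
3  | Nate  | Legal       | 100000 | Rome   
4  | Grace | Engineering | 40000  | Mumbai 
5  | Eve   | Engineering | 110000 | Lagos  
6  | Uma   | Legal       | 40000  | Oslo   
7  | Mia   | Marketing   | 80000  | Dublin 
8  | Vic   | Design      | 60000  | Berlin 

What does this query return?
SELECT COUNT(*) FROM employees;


COUNT(*) counts all rows

8


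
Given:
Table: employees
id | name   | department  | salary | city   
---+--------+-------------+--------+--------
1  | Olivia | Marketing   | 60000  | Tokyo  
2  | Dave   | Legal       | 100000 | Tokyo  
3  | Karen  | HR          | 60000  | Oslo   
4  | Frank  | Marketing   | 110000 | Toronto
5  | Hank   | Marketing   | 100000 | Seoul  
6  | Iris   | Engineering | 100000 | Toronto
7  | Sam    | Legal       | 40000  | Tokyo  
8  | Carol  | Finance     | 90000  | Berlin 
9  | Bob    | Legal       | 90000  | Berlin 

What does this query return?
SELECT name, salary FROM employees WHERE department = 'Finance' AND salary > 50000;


Filtering: department = 'Finance' AND salary > 50000
Matching: 1 rows

1 rows:
Carol, 90000


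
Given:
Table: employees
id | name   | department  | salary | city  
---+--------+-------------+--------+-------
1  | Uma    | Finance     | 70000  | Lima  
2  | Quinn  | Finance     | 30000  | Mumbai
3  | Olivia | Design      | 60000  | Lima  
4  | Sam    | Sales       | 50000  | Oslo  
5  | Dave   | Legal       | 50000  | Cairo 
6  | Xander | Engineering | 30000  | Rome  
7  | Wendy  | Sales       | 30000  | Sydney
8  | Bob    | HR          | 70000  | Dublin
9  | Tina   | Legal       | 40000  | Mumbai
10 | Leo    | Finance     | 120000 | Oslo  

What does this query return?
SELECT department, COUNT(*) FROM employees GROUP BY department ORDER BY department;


Assigning each row to its department group:
  Uma -> Finance
  Quinn -> Finance
  Olivia -> Design
  Sam -> Sales
  Dave -> Legal
  Xander -> Engineering
  Wendy -> Sales
  Bob -> HR
  Tina -> Legal
  Leo -> Finance


6 groups:
Design, 1
Engineering, 1
Finance, 3
HR, 1
Legal, 2
Sales, 2


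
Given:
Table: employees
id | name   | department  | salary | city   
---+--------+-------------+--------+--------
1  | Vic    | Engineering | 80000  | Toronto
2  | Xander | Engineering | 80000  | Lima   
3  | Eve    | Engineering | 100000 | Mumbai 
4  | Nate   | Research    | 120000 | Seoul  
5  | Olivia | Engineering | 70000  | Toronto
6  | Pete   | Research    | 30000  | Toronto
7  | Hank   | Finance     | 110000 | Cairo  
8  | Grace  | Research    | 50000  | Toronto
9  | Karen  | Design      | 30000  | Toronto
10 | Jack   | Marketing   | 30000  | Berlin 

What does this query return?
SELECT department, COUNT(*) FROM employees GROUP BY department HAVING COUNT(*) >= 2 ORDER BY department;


Groups with count >= 2:
  Engineering: 4 -> PASS
  Research: 3 -> PASS
  Design: 1 -> filtered out
  Finance: 1 -> filtered out
  Marketing: 1 -> filtered out


2 groups:
Engineering, 4
Research, 3


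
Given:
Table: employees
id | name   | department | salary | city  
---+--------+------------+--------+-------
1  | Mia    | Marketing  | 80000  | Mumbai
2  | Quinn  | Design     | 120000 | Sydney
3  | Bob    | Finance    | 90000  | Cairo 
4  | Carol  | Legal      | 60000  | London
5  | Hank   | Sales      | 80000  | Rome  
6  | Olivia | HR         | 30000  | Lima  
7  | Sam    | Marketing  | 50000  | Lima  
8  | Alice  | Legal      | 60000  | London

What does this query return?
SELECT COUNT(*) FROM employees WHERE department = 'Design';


Counting rows where department = 'Design'
  Quinn -> MATCH


1


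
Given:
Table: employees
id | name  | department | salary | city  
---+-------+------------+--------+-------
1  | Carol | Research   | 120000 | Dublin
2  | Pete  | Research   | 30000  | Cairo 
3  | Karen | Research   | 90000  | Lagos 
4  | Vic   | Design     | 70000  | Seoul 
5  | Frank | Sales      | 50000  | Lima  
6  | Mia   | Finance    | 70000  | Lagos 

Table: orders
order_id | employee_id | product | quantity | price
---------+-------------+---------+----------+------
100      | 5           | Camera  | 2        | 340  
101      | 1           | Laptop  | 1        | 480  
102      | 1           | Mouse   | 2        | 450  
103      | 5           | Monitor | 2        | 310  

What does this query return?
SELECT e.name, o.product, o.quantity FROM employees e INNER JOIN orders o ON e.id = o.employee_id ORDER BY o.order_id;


Joining employees.id = orders.employee_id:
  employee Frank (id=5) -> order Camera
  employee Carol (id=1) -> order Laptop
  employee Carol (id=1) -> order Mouse
  employee Frank (id=5) -> order Monitor


4 rows:
Frank, Camera, 2
Carol, Laptop, 1
Carol, Mouse, 2
Frank, Monitor, 2
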